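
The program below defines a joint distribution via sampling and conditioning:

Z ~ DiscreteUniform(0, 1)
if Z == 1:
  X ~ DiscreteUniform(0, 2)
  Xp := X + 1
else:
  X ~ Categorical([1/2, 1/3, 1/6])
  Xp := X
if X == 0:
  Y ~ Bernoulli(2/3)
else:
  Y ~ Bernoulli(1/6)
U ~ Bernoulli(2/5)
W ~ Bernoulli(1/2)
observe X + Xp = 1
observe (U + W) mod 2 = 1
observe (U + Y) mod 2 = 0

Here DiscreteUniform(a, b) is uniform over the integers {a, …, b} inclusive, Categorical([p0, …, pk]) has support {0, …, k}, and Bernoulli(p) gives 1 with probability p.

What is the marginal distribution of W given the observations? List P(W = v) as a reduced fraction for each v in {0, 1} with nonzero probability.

P(W=0) = 4/7, P(W=1) = 3/7

Enumerate traces; 2 have nonzero weight after conditioning:
  (Z=1, X=0, Y=0, U=0, W=1) weight 1/60
  (Z=1, X=0, Y=1, U=1, W=0) weight 1/45
Group by W:
  weight(W=0) = 1/45
  weight(W=1) = 1/60
Total weight = 1/45 + 1/60 = 7/180
P(W=0 | obs) = 1/45 / 7/180 = 4/7
P(W=1 | obs) = 1/60 / 7/180 = 3/7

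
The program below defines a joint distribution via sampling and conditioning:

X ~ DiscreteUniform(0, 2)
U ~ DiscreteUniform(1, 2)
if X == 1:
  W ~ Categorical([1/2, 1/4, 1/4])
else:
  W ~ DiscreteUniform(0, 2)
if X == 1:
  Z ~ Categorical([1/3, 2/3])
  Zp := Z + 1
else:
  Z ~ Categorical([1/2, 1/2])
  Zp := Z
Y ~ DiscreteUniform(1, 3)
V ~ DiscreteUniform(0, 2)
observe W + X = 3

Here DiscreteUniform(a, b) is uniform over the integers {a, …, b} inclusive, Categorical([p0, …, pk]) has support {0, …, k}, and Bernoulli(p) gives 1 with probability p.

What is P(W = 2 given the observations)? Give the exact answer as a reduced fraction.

P(W = 2 | obs) = 3/7

Enumerate traces; 72 have nonzero weight after conditioning:
  (X=1, U=1, W=2, Z=0, Y=1, V=0) weight 1/648
  (X=1, U=1, W=2, Z=0, Y=1, V=1) weight 1/648
  (X=1, U=1, W=2, Z=0, Y=1, V=2) weight 1/648
  (X=1, U=1, W=2, Z=0, Y=2, V=0) weight 1/648
  (X=1, U=1, W=2, Z=0, Y=2, V=1) weight 1/648
  (X=1, U=1, W=2, Z=0, Y=2, V=2) weight 1/648
  (X=1, U=1, W=2, Z=0, Y=3, V=0) weight 1/648
  (X=1, U=1, W=2, Z=0, Y=3, V=1) weight 1/648
  (X=2, U=1, W=1, Z=0, Y=1, V=0) weight 1/324
  … 63 more
Group by W:
  weight(W=1) = 1/9
  weight(W=2) = 1/12
Total weight = 1/9 + 1/12 = 7/36
P(W=1 | obs) = 1/9 / 7/36 = 4/7
P(W=2 | obs) = 1/12 / 7/36 = 3/7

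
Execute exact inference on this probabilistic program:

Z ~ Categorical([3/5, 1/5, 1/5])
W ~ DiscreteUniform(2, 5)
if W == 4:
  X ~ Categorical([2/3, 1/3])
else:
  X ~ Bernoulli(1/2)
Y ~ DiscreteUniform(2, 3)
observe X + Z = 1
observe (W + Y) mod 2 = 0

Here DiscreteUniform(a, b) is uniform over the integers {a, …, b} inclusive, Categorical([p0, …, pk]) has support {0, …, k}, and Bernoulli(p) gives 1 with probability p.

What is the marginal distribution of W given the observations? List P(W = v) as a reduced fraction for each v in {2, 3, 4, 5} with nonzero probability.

P(W=2) = 6/23, P(W=3) = 6/23, P(W=4) = 5/23, P(W=5) = 6/23

Enumerate traces; 8 have nonzero weight after conditioning:
  (Z=0, W=2, X=1, Y=2) weight 3/80
  (Z=0, W=3, X=1, Y=3) weight 3/80
  (Z=0, W=4, X=1, Y=2) weight 1/40
  (Z=0, W=5, X=1, Y=3) weight 3/80
  (Z=1, W=2, X=0, Y=2) weight 1/80
  (Z=1, W=3, X=0, Y=3) weight 1/80
  (Z=1, W=4, X=0, Y=2) weight 1/60
  (Z=1, W=5, X=0, Y=3) weight 1/80
Group by W:
  weight(W=2) = 1/20
  weight(W=3) = 1/20
  weight(W=4) = 1/24
  weight(W=5) = 1/20
Total weight = 1/20 + 1/20 + 1/24 + 1/20 = 23/120
P(W=2 | obs) = 1/20 / 23/120 = 6/23
P(W=3 | obs) = 1/20 / 23/120 = 6/23
P(W=4 | obs) = 1/24 / 23/120 = 5/23
P(W=5 | obs) = 1/20 / 23/120 = 6/23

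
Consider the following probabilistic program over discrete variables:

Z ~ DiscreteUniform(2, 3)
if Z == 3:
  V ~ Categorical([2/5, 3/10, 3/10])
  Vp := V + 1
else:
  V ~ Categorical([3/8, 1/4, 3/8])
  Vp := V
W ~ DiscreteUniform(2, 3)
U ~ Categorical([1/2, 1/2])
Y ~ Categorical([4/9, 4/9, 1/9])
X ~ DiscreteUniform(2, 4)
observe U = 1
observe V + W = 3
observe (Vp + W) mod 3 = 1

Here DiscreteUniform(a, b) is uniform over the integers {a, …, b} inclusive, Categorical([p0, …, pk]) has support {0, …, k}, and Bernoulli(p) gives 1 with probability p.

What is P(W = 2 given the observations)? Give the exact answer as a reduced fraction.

Enumerate traces; 18 have nonzero weight after conditioning:
  (Z=3, V=0, W=3, U=1, Y=0, X=2) weight 1/135
  (Z=3, V=0, W=3, U=1, Y=0, X=3) weight 1/135
  (Z=3, V=0, W=3, U=1, Y=0, X=4) weight 1/135
  (Z=3, V=0, W=3, U=1, Y=1, X=2) weight 1/135
  (Z=3, V=0, W=3, U=1, Y=1, X=3) weight 1/135
  (Z=3, V=0, W=3, U=1, Y=1, X=4) weight 1/135
  (Z=3, V=0, W=3, U=1, Y=2, X=2) weight 1/540
  (Z=3, V=0, W=3, U=1, Y=2, X=3) weight 1/540
  (Z=3, V=1, W=2, U=1, Y=0, X=2) weight 1/180
  … 9 more
Group by W:
  weight(W=2) = 3/80
  weight(W=3) = 1/20
Total weight = 3/80 + 1/20 = 7/80
P(W=2 | obs) = 3/80 / 7/80 = 3/7
P(W=3 | obs) = 1/20 / 7/80 = 4/7

P(W = 2 | obs) = 3/7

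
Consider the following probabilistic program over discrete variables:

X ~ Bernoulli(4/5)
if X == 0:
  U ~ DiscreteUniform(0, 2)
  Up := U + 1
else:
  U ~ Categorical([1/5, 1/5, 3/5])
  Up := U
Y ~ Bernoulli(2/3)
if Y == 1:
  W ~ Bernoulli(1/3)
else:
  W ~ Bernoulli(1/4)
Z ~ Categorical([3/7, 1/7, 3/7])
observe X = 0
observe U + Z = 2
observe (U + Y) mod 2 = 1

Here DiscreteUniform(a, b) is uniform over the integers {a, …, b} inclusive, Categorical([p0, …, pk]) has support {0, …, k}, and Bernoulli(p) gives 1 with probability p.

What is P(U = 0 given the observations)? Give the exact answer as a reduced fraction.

Enumerate traces; 6 have nonzero weight after conditioning:
  (X=0, U=0, Y=1, W=0, Z=2) weight 4/315
  (X=0, U=0, Y=1, W=1, Z=2) weight 2/315
  (X=0, U=1, Y=0, W=0, Z=1) weight 1/420
  (X=0, U=1, Y=0, W=1, Z=1) weight 1/1260
  (X=0, U=2, Y=1, W=0, Z=0) weight 4/315
  (X=0, U=2, Y=1, W=1, Z=0) weight 2/315
Group by U:
  weight(U=0) = 2/105
  weight(U=1) = 1/315
  weight(U=2) = 2/105
Total weight = 2/105 + 1/315 + 2/105 = 13/315
P(U=0 | obs) = 2/105 / 13/315 = 6/13
P(U=1 | obs) = 1/315 / 13/315 = 1/13
P(U=2 | obs) = 2/105 / 13/315 = 6/13

P(U = 0 | obs) = 6/13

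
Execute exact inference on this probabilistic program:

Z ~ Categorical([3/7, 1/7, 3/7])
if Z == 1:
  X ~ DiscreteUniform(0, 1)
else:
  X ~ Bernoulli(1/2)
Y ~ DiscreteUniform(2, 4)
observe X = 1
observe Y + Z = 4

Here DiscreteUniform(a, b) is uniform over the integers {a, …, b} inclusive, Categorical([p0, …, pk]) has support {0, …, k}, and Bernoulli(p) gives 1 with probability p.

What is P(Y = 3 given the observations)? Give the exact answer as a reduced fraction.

Enumerate traces; 3 have nonzero weight after conditioning:
  (Z=0, X=1, Y=4) weight 1/14
  (Z=1, X=1, Y=3) weight 1/42
  (Z=2, X=1, Y=2) weight 1/14
Group by Y:
  weight(Y=2) = 1/14
  weight(Y=3) = 1/42
  weight(Y=4) = 1/14
Total weight = 1/14 + 1/42 + 1/14 = 1/6
P(Y=2 | obs) = 1/14 / 1/6 = 3/7
P(Y=3 | obs) = 1/42 / 1/6 = 1/7
P(Y=4 | obs) = 1/14 / 1/6 = 3/7

P(Y = 3 | obs) = 1/7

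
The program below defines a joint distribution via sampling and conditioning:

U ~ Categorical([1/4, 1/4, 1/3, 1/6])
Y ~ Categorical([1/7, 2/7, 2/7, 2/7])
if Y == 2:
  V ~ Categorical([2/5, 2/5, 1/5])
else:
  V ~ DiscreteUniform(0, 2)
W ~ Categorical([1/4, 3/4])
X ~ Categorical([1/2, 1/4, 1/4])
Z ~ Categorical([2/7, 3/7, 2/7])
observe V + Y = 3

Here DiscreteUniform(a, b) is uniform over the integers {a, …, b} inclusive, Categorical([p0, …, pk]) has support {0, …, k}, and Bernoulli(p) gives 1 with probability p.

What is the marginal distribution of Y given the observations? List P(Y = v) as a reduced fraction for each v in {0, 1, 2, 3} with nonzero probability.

P(Y=1) = 5/16, P(Y=2) = 3/8, P(Y=3) = 5/16

Enumerate traces; 216 have nonzero weight after conditioning:
  (U=0, Y=1, V=2, W=0, X=0, Z=0) weight 1/1176
  (U=0, Y=1, V=2, W=0, X=0, Z=1) weight 1/784
  (U=0, Y=1, V=2, W=0, X=0, Z=2) weight 1/1176
  (U=0, Y=1, V=2, W=0, X=1, Z=0) weight 1/2352
  (U=0, Y=1, V=2, W=0, X=1, Z=1) weight 1/1568
  (U=0, Y=1, V=2, W=0, X=1, Z=2) weight 1/2352
  (U=0, Y=1, V=2, W=0, X=2, Z=0) weight 1/2352
  (U=0, Y=1, V=2, W=0, X=2, Z=1) weight 1/1568
  (U=0, Y=2, V=1, W=0, X=0, Z=0) weight 1/980
  (U=0, Y=3, V=0, W=0, X=0, Z=0) weight 1/1176
  … 206 more
Group by Y:
  weight(Y=1) = 2/21
  weight(Y=2) = 4/35
  weight(Y=3) = 2/21
Total weight = 2/21 + 4/35 + 2/21 = 32/105
P(Y=1 | obs) = 2/21 / 32/105 = 5/16
P(Y=2 | obs) = 4/35 / 32/105 = 3/8
P(Y=3 | obs) = 2/21 / 32/105 = 5/16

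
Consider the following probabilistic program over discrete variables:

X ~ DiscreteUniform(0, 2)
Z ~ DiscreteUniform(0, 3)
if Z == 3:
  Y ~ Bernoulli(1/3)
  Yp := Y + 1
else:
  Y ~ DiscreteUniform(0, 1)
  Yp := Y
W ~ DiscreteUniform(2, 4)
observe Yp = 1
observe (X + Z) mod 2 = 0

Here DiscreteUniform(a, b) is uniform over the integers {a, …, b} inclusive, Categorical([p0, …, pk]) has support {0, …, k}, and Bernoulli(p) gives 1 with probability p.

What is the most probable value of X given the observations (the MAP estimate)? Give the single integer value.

argmax_v P(X = v | obs) = 1

Enumerate traces; 18 have nonzero weight after conditioning:
  (X=0, Z=0, Y=1, W=2) weight 1/72
  (X=0, Z=0, Y=1, W=3) weight 1/72
  (X=0, Z=0, Y=1, W=4) weight 1/72
  (X=0, Z=2, Y=1, W=2) weight 1/72
  (X=0, Z=2, Y=1, W=3) weight 1/72
  (X=0, Z=2, Y=1, W=4) weight 1/72
  (X=1, Z=1, Y=1, W=2) weight 1/72
  (X=1, Z=1, Y=1, W=3) weight 1/72
  (X=2, Z=0, Y=1, W=2) weight 1/72
  … 9 more
Group by X:
  weight(X=0) = 1/12
  weight(X=1) = 7/72
  weight(X=2) = 1/12
Total weight = 1/12 + 7/72 + 1/12 = 19/72
P(X=0 | obs) = 1/12 / 19/72 = 6/19
P(X=1 | obs) = 7/72 / 19/72 = 7/19
P(X=2 | obs) = 1/12 / 19/72 = 6/19
argmax = 1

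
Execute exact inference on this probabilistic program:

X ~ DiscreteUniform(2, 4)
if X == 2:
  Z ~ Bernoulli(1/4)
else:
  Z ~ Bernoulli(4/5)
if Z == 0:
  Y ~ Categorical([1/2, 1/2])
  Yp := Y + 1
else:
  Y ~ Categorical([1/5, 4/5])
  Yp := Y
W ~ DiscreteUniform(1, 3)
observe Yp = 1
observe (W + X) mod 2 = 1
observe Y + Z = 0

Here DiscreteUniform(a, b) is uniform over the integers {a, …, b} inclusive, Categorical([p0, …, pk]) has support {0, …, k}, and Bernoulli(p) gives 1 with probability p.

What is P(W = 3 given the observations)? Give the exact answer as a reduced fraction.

P(W = 3 | obs) = 19/42

Enumerate traces; 5 have nonzero weight after conditioning:
  (X=2, Z=0, Y=0, W=1) weight 1/24
  (X=2, Z=0, Y=0, W=3) weight 1/24
  (X=3, Z=0, Y=0, W=2) weight 1/90
  (X=4, Z=0, Y=0, W=1) weight 1/90
  (X=4, Z=0, Y=0, W=3) weight 1/90
Group by W:
  weight(W=1) = 19/360
  weight(W=2) = 1/90
  weight(W=3) = 19/360
Total weight = 19/360 + 1/90 + 19/360 = 7/60
P(W=1 | obs) = 19/360 / 7/60 = 19/42
P(W=2 | obs) = 1/90 / 7/60 = 2/21
P(W=3 | obs) = 19/360 / 7/60 = 19/42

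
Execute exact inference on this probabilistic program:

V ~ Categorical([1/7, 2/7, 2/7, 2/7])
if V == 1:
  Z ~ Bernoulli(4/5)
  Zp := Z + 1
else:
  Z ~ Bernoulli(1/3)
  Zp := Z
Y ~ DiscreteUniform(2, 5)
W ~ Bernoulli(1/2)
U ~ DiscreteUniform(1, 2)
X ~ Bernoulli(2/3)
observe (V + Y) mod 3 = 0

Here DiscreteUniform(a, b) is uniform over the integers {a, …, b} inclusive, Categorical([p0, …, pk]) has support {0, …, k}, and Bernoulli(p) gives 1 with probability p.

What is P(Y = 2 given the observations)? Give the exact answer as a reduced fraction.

Enumerate traces; 80 have nonzero weight after conditioning:
  (V=0, Z=0, Y=3, W=0, U=1, X=0) weight 1/504
  (V=0, Z=0, Y=3, W=0, U=1, X=1) weight 1/252
  (V=0, Z=0, Y=3, W=0, U=2, X=0) weight 1/504
  (V=0, Z=0, Y=3, W=0, U=2, X=1) weight 1/252
  (V=0, Z=0, Y=3, W=1, U=1, X=0) weight 1/504
  (V=0, Z=0, Y=3, W=1, U=1, X=1) weight 1/252
  (V=0, Z=0, Y=3, W=1, U=2, X=0) weight 1/504
  (V=0, Z=0, Y=3, W=1, U=2, X=1) weight 1/252
  (V=1, Z=0, Y=2, W=0, U=1, X=0) weight 1/840
  (V=1, Z=0, Y=5, W=0, U=1, X=0) weight 1/840
  … 70 more
Group by Y:
  weight(Y=2) = 1/14
  weight(Y=3) = 3/28
  weight(Y=4) = 1/14
  weight(Y=5) = 1/14
Total weight = 1/14 + 3/28 + 1/14 + 1/14 = 9/28
P(Y=2 | obs) = 1/14 / 9/28 = 2/9
P(Y=3 | obs) = 3/28 / 9/28 = 1/3
P(Y=4 | obs) = 1/14 / 9/28 = 2/9
P(Y=5 | obs) = 1/14 / 9/28 = 2/9

P(Y = 2 | obs) = 2/9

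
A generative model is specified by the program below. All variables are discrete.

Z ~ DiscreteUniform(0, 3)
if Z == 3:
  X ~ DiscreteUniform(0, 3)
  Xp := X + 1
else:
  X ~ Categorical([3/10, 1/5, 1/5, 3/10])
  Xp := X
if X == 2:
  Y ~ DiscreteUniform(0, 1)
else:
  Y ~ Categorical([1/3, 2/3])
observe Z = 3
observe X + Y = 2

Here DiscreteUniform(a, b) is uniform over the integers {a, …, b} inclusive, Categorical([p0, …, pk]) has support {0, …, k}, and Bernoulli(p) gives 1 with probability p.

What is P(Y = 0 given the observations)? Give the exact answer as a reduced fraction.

Enumerate traces; 2 have nonzero weight after conditioning:
  (Z=3, X=1, Y=1) weight 1/24
  (Z=3, X=2, Y=0) weight 1/32
Group by Y:
  weight(Y=0) = 1/32
  weight(Y=1) = 1/24
Total weight = 1/32 + 1/24 = 7/96
P(Y=0 | obs) = 1/32 / 7/96 = 3/7
P(Y=1 | obs) = 1/24 / 7/96 = 4/7

P(Y = 0 | obs) = 3/7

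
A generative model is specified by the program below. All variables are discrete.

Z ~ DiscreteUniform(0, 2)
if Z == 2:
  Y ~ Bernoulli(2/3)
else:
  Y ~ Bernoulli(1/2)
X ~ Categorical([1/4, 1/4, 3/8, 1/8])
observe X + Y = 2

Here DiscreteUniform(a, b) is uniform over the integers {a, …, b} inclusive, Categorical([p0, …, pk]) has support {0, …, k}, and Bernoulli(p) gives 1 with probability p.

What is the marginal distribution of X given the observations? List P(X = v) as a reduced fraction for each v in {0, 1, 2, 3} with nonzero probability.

P(X=1) = 5/11, P(X=2) = 6/11

Enumerate traces; 6 have nonzero weight after conditioning:
  (Z=0, Y=0, X=2) weight 1/16
  (Z=0, Y=1, X=1) weight 1/24
  (Z=1, Y=0, X=2) weight 1/16
  (Z=1, Y=1, X=1) weight 1/24
  (Z=2, Y=0, X=2) weight 1/24
  (Z=2, Y=1, X=1) weight 1/18
Group by X:
  weight(X=1) = 5/36
  weight(X=2) = 1/6
Total weight = 5/36 + 1/6 = 11/36
P(X=1 | obs) = 5/36 / 11/36 = 5/11
P(X=2 | obs) = 1/6 / 11/36 = 6/11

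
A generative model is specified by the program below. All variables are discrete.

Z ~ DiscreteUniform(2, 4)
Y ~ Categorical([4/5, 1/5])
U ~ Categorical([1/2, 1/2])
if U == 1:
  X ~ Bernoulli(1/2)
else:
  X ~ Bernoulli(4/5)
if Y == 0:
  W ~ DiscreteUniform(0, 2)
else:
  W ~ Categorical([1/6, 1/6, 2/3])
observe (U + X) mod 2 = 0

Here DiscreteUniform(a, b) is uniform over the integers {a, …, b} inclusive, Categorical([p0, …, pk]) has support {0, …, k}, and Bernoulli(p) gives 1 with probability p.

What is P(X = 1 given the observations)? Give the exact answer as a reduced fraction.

Enumerate traces; 36 have nonzero weight after conditioning:
  (Z=2, Y=0, U=0, X=0, W=0) weight 2/225
  (Z=2, Y=0, U=0, X=0, W=1) weight 2/225
  (Z=2, Y=0, U=0, X=0, W=2) weight 2/225
  (Z=2, Y=0, U=1, X=1, W=0) weight 1/45
  (Z=2, Y=0, U=1, X=1, W=1) weight 1/45
  (Z=2, Y=0, U=1, X=1, W=2) weight 1/45
  (Z=2, Y=1, U=0, X=0, W=0) weight 1/900
  (Z=2, Y=1, U=0, X=0, W=1) weight 1/900
  … 28 more
Group by X:
  weight(X=0) = 1/10
  weight(X=1) = 1/4
Total weight = 1/10 + 1/4 = 7/20
P(X=0 | obs) = 1/10 / 7/20 = 2/7
P(X=1 | obs) = 1/4 / 7/20 = 5/7

P(X = 1 | obs) = 5/7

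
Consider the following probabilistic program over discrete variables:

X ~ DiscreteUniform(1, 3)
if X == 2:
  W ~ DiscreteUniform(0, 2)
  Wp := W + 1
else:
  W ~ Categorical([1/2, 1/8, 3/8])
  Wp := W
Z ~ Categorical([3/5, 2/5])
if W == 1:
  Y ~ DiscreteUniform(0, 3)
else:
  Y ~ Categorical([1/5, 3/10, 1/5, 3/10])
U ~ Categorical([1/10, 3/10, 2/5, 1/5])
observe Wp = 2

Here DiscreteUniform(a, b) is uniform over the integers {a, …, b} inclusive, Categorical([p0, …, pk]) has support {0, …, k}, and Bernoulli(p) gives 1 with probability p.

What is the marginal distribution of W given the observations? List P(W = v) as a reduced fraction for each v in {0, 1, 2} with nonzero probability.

P(W=1) = 4/13, P(W=2) = 9/13

Enumerate traces; 96 have nonzero weight after conditioning:
  (X=1, W=2, Z=0, Y=0, U=0) weight 3/2000
  (X=1, W=2, Z=0, Y=0, U=1) weight 9/2000
  (X=1, W=2, Z=0, Y=0, U=2) weight 3/500
  (X=1, W=2, Z=0, Y=0, U=3) weight 3/1000
  (X=1, W=2, Z=0, Y=1, U=0) weight 9/4000
  (X=1, W=2, Z=0, Y=1, U=1) weight 27/4000
  (X=1, W=2, Z=0, Y=1, U=2) weight 9/1000
  (X=1, W=2, Z=0, Y=1, U=3) weight 9/2000
  (X=2, W=1, Z=0, Y=0, U=0) weight 1/600
  … 87 more
Group by W:
  weight(W=1) = 1/9
  weight(W=2) = 1/4
Total weight = 1/9 + 1/4 = 13/36
P(W=1 | obs) = 1/9 / 13/36 = 4/13
P(W=2 | obs) = 1/4 / 13/36 = 9/13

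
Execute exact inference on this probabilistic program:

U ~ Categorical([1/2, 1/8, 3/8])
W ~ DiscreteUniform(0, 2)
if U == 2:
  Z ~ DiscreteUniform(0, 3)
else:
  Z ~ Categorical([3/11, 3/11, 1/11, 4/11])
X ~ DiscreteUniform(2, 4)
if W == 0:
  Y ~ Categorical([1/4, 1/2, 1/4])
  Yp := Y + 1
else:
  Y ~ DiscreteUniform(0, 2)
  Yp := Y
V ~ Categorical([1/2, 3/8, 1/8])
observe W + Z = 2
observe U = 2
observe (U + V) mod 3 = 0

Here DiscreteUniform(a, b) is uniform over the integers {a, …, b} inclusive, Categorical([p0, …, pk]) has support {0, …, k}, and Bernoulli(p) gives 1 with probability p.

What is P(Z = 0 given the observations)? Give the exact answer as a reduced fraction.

Enumerate traces; 27 have nonzero weight after conditioning:
  (U=2, W=0, Z=2, X=2, Y=0, V=1) weight 1/1024
  (U=2, W=0, Z=2, X=2, Y=1, V=1) weight 1/512
  (U=2, W=0, Z=2, X=2, Y=2, V=1) weight 1/1024
  (U=2, W=0, Z=2, X=3, Y=0, V=1) weight 1/1024
  (U=2, W=0, Z=2, X=3, Y=1, V=1) weight 1/512
  (U=2, W=0, Z=2, X=3, Y=2, V=1) weight 1/1024
  (U=2, W=0, Z=2, X=4, Y=0, V=1) weight 1/1024
  (U=2, W=0, Z=2, X=4, Y=1, V=1) weight 1/512
  (U=2, W=1, Z=1, X=2, Y=0, V=1) weight 1/768
  (U=2, W=2, Z=0, X=2, Y=0, V=1) weight 1/768
  … 17 more
Group by Z:
  weight(Z=0) = 3/256
  weight(Z=1) = 3/256
  weight(Z=2) = 3/256
Total weight = 3/256 + 3/256 + 3/256 = 9/256
P(Z=0 | obs) = 3/256 / 9/256 = 1/3
P(Z=1 | obs) = 3/256 / 9/256 = 1/3
P(Z=2 | obs) = 3/256 / 9/256 = 1/3

P(Z = 0 | obs) = 1/3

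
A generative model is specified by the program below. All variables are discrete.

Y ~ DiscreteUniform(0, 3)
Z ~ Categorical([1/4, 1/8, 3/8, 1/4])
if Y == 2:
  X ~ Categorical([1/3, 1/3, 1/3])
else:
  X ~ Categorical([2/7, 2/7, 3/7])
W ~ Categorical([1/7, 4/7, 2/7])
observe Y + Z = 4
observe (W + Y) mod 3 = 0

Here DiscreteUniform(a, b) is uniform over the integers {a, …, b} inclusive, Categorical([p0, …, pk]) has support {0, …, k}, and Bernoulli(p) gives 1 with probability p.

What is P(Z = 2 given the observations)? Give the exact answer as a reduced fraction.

Enumerate traces; 9 have nonzero weight after conditioning:
  (Y=1, Z=3, X=0, W=2) weight 1/196
  (Y=1, Z=3, X=1, W=2) weight 1/196
  (Y=1, Z=3, X=2, W=2) weight 3/392
  (Y=2, Z=2, X=0, W=1) weight 1/56
  (Y=2, Z=2, X=1, W=1) weight 1/56
  (Y=2, Z=2, X=2, W=1) weight 1/56
  (Y=3, Z=1, X=0, W=0) weight 1/784
  (Y=3, Z=1, X=1, W=0) weight 1/784
  … 1 more
Group by Z:
  weight(Z=1) = 1/224
  weight(Z=2) = 3/56
  weight(Z=3) = 1/56
Total weight = 1/224 + 3/56 + 1/56 = 17/224
P(Z=1 | obs) = 1/224 / 17/224 = 1/17
P(Z=2 | obs) = 3/56 / 17/224 = 12/17
P(Z=3 | obs) = 1/56 / 17/224 = 4/17

P(Z = 2 | obs) = 12/17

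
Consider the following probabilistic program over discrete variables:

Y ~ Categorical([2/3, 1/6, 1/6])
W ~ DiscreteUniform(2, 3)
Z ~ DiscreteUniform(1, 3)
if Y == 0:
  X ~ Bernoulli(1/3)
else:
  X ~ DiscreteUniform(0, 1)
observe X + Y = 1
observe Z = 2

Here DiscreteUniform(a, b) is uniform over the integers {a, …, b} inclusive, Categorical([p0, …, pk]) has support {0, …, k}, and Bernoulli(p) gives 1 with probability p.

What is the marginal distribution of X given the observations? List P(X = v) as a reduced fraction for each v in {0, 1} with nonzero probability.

P(X=0) = 3/11, P(X=1) = 8/11

Enumerate traces; 4 have nonzero weight after conditioning:
  (Y=0, W=2, Z=2, X=1) weight 1/27
  (Y=0, W=3, Z=2, X=1) weight 1/27
  (Y=1, W=2, Z=2, X=0) weight 1/72
  (Y=1, W=3, Z=2, X=0) weight 1/72
Group by X:
  weight(X=0) = 1/36
  weight(X=1) = 2/27
Total weight = 1/36 + 2/27 = 11/108
P(X=0 | obs) = 1/36 / 11/108 = 3/11
P(X=1 | obs) = 2/27 / 11/108 = 8/11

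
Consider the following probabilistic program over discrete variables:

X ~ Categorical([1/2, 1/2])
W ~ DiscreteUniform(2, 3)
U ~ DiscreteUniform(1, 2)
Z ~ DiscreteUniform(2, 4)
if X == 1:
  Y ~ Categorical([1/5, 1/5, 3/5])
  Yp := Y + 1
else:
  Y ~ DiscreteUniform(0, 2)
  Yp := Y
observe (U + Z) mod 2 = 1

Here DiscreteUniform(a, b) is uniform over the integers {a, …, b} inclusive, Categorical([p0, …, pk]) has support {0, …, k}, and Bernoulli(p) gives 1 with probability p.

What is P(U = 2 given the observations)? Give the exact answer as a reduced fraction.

P(U = 2 | obs) = 1/3

Enumerate traces; 36 have nonzero weight after conditioning:
  (X=0, W=2, U=1, Z=2, Y=0) weight 1/72
  (X=0, W=2, U=1, Z=2, Y=1) weight 1/72
  (X=0, W=2, U=1, Z=2, Y=2) weight 1/72
  (X=0, W=2, U=1, Z=4, Y=0) weight 1/72
  (X=0, W=2, U=1, Z=4, Y=1) weight 1/72
  (X=0, W=2, U=1, Z=4, Y=2) weight 1/72
  (X=0, W=2, U=2, Z=3, Y=0) weight 1/72
  (X=0, W=2, U=2, Z=3, Y=1) weight 1/72
  … 28 more
Group by U:
  weight(U=1) = 1/3
  weight(U=2) = 1/6
Total weight = 1/3 + 1/6 = 1/2
P(U=1 | obs) = 1/3 / 1/2 = 2/3
P(U=2 | obs) = 1/6 / 1/2 = 1/3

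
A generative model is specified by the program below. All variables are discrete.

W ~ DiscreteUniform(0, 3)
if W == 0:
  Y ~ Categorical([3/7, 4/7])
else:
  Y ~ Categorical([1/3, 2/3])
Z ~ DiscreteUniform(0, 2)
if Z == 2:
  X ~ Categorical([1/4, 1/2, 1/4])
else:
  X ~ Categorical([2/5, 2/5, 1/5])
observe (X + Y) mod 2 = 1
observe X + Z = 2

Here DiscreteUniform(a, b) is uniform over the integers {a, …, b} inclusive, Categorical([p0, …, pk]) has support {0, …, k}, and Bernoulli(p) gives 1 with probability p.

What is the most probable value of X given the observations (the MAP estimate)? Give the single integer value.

argmax_v P(X = v | obs) = 0

Enumerate traces; 12 have nonzero weight after conditioning:
  (W=0, Y=0, Z=1, X=1) weight 1/70
  (W=0, Y=1, Z=0, X=2) weight 1/105
  (W=0, Y=1, Z=2, X=0) weight 1/84
  (W=1, Y=0, Z=1, X=1) weight 1/90
  (W=1, Y=1, Z=0, X=2) weight 1/90
  (W=1, Y=1, Z=2, X=0) weight 1/72
  (W=2, Y=0, Z=1, X=1) weight 1/90
  (W=2, Y=1, Z=0, X=2) weight 1/90
  … 4 more
Group by X:
  weight(X=0) = 3/56
  weight(X=1) = 1/21
  weight(X=2) = 3/70
Total weight = 3/56 + 1/21 + 3/70 = 121/840
P(X=0 | obs) = 3/56 / 121/840 = 45/121
P(X=1 | obs) = 1/21 / 121/840 = 40/121
P(X=2 | obs) = 3/70 / 121/840 = 36/121
argmax = 0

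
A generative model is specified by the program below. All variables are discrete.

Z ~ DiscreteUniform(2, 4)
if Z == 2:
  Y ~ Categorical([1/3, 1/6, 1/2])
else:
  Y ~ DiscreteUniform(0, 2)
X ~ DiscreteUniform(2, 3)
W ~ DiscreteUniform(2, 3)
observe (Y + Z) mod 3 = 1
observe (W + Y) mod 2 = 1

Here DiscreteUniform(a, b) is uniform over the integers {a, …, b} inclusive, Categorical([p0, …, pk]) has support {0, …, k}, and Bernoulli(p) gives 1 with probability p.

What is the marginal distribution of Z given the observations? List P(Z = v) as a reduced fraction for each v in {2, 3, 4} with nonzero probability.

P(Z=2) = 3/7, P(Z=3) = 2/7, P(Z=4) = 2/7

Enumerate traces; 6 have nonzero weight after conditioning:
  (Z=2, Y=2, X=2, W=3) weight 1/24
  (Z=2, Y=2, X=3, W=3) weight 1/24
  (Z=3, Y=1, X=2, W=2) weight 1/36
  (Z=3, Y=1, X=3, W=2) weight 1/36
  (Z=4, Y=0, X=2, W=3) weight 1/36
  (Z=4, Y=0, X=3, W=3) weight 1/36
Group by Z:
  weight(Z=2) = 1/12
  weight(Z=3) = 1/18
  weight(Z=4) = 1/18
Total weight = 1/12 + 1/18 + 1/18 = 7/36
P(Z=2 | obs) = 1/12 / 7/36 = 3/7
P(Z=3 | obs) = 1/18 / 7/36 = 2/7
P(Z=4 | obs) = 1/18 / 7/36 = 2/7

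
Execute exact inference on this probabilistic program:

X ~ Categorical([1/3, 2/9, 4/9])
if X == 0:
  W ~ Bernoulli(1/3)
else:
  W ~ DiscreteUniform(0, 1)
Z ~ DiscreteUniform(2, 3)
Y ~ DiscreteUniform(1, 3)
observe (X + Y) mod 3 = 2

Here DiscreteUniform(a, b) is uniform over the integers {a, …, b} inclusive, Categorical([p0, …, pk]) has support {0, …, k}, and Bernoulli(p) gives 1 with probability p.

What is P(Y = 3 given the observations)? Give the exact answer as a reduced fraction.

Enumerate traces; 12 have nonzero weight after conditioning:
  (X=0, W=0, Z=2, Y=2) weight 1/27
  (X=0, W=0, Z=3, Y=2) weight 1/27
  (X=0, W=1, Z=2, Y=2) weight 1/54
  (X=0, W=1, Z=3, Y=2) weight 1/54
  (X=1, W=0, Z=2, Y=1) weight 1/54
  (X=1, W=0, Z=3, Y=1) weight 1/54
  (X=1, W=1, Z=2, Y=1) weight 1/54
  (X=1, W=1, Z=3, Y=1) weight 1/54
  (X=2, W=0, Z=2, Y=3) weight 1/27
  … 3 more
Group by Y:
  weight(Y=1) = 2/27
  weight(Y=2) = 1/9
  weight(Y=3) = 4/27
Total weight = 2/27 + 1/9 + 4/27 = 1/3
P(Y=1 | obs) = 2/27 / 1/3 = 2/9
P(Y=2 | obs) = 1/9 / 1/3 = 1/3
P(Y=3 | obs) = 4/27 / 1/3 = 4/9

P(Y = 3 | obs) = 4/9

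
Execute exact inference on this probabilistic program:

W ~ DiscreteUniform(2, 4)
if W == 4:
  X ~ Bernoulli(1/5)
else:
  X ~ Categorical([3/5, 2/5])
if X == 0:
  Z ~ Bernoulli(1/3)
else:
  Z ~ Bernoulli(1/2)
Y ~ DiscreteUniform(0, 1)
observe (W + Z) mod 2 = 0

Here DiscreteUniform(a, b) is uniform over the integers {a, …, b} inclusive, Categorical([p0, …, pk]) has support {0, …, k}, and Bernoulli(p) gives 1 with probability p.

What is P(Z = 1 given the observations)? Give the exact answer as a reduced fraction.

P(Z = 1 | obs) = 12/49

Enumerate traces; 12 have nonzero weight after conditioning:
  (W=2, X=0, Z=0, Y=0) weight 1/15
  (W=2, X=0, Z=0, Y=1) weight 1/15
  (W=2, X=1, Z=0, Y=0) weight 1/30
  (W=2, X=1, Z=0, Y=1) weight 1/30
  (W=3, X=0, Z=1, Y=0) weight 1/30
  (W=3, X=0, Z=1, Y=1) weight 1/30
  (W=3, X=1, Z=1, Y=0) weight 1/30
  (W=3, X=1, Z=1, Y=1) weight 1/30
  … 4 more
Group by Z:
  weight(Z=0) = 37/90
  weight(Z=1) = 2/15
Total weight = 37/90 + 2/15 = 49/90
P(Z=0 | obs) = 37/90 / 49/90 = 37/49
P(Z=1 | obs) = 2/15 / 49/90 = 12/49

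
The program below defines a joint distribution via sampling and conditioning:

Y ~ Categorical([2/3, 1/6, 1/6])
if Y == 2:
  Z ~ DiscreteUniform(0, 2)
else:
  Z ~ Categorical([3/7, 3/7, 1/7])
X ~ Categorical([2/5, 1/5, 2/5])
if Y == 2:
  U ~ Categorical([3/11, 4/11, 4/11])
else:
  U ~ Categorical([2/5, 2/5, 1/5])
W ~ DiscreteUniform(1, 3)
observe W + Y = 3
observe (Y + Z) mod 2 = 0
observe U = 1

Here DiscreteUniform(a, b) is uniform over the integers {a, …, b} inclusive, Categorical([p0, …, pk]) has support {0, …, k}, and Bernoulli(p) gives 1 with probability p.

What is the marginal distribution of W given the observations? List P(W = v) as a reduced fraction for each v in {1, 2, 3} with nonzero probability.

Enumerate traces; 15 have nonzero weight after conditioning:
  (Y=0, Z=0, X=0, U=1, W=3) weight 8/525
  (Y=0, Z=0, X=1, U=1, W=3) weight 4/525
  (Y=0, Z=0, X=2, U=1, W=3) weight 8/525
  (Y=0, Z=2, X=0, U=1, W=3) weight 8/1575
  (Y=0, Z=2, X=1, U=1, W=3) weight 4/1575
  (Y=0, Z=2, X=2, U=1, W=3) weight 8/1575
  (Y=1, Z=1, X=0, U=1, W=2) weight 2/525
  (Y=1, Z=1, X=1, U=1, W=2) weight 1/525
  (Y=2, Z=0, X=0, U=1, W=1) weight 4/1485
  … 6 more
Group by W:
  weight(W=1) = 4/297
  weight(W=2) = 1/105
  weight(W=3) = 16/315
Total weight = 4/297 + 1/105 + 16/315 = 767/10395
P(W=1 | obs) = 4/297 / 767/10395 = 140/767
P(W=2 | obs) = 1/105 / 767/10395 = 99/767
P(W=3 | obs) = 16/315 / 767/10395 = 528/767

P(W=1) = 140/767, P(W=2) = 99/767, P(W=3) = 528/767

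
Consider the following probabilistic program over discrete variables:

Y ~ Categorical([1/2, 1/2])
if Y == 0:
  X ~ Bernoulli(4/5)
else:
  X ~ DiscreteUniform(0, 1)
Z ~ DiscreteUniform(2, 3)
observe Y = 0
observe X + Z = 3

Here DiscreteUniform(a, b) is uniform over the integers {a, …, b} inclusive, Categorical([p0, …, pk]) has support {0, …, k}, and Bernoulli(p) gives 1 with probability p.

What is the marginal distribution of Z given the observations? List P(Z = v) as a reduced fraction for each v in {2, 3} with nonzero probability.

P(Z=2) = 4/5, P(Z=3) = 1/5

Enumerate traces; 2 have nonzero weight after conditioning:
  (Y=0, X=0, Z=3) weight 1/20
  (Y=0, X=1, Z=2) weight 1/5
Group by Z:
  weight(Z=2) = 1/5
  weight(Z=3) = 1/20
Total weight = 1/5 + 1/20 = 1/4
P(Z=2 | obs) = 1/5 / 1/4 = 4/5
P(Z=3 | obs) = 1/20 / 1/4 = 1/5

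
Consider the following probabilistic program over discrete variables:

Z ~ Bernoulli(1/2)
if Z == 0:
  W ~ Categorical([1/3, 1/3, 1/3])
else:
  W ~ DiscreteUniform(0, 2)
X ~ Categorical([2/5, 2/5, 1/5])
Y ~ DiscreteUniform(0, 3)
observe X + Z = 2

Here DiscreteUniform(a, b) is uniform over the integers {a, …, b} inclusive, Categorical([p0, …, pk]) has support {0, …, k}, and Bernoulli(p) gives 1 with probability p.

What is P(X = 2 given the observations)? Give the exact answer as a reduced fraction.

P(X = 2 | obs) = 1/3

Enumerate traces; 24 have nonzero weight after conditioning:
  (Z=0, W=0, X=2, Y=0) weight 1/120
  (Z=0, W=0, X=2, Y=1) weight 1/120
  (Z=0, W=0, X=2, Y=2) weight 1/120
  (Z=0, W=0, X=2, Y=3) weight 1/120
  (Z=0, W=1, X=2, Y=0) weight 1/120
  (Z=0, W=1, X=2, Y=1) weight 1/120
  (Z=0, W=1, X=2, Y=2) weight 1/120
  (Z=0, W=1, X=2, Y=3) weight 1/120
  (Z=1, W=0, X=1, Y=0) weight 1/60
  … 15 more
Group by X:
  weight(X=1) = 1/5
  weight(X=2) = 1/10
Total weight = 1/5 + 1/10 = 3/10
P(X=1 | obs) = 1/5 / 3/10 = 2/3
P(X=2 | obs) = 1/10 / 3/10 = 1/3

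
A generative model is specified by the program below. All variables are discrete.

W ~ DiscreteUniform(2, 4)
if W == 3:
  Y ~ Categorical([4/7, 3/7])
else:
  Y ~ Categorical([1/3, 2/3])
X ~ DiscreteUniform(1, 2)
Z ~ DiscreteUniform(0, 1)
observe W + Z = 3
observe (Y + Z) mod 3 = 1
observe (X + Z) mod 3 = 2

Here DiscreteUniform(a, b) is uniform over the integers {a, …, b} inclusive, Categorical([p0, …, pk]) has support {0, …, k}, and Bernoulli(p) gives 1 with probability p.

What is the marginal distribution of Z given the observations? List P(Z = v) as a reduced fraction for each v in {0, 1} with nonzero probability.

P(Z=0) = 9/16, P(Z=1) = 7/16

Enumerate traces; 2 have nonzero weight after conditioning:
  (W=2, Y=0, X=1, Z=1) weight 1/36
  (W=3, Y=1, X=2, Z=0) weight 1/28
Group by Z:
  weight(Z=0) = 1/28
  weight(Z=1) = 1/36
Total weight = 1/28 + 1/36 = 4/63
P(Z=0 | obs) = 1/28 / 4/63 = 9/16
P(Z=1 | obs) = 1/36 / 4/63 = 7/16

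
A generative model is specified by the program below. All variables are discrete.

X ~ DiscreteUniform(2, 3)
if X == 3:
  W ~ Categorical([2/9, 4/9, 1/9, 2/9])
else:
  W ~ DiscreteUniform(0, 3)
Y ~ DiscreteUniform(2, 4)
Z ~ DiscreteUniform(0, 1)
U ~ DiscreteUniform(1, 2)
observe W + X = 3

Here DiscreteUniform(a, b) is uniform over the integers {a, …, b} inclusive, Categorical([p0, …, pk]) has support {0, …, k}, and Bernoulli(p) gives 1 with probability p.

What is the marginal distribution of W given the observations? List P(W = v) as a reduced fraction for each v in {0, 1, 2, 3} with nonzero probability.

P(W=0) = 8/17, P(W=1) = 9/17

Enumerate traces; 24 have nonzero weight after conditioning:
  (X=2, W=1, Y=2, Z=0, U=1) weight 1/96
  (X=2, W=1, Y=2, Z=0, U=2) weight 1/96
  (X=2, W=1, Y=2, Z=1, U=1) weight 1/96
  (X=2, W=1, Y=2, Z=1, U=2) weight 1/96
  (X=2, W=1, Y=3, Z=0, U=1) weight 1/96
  (X=2, W=1, Y=3, Z=0, U=2) weight 1/96
  (X=2, W=1, Y=3, Z=1, U=1) weight 1/96
  (X=2, W=1, Y=3, Z=1, U=2) weight 1/96
  (X=3, W=0, Y=2, Z=0, U=1) weight 1/108
  … 15 more
Group by W:
  weight(W=0) = 1/9
  weight(W=1) = 1/8
Total weight = 1/9 + 1/8 = 17/72
P(W=0 | obs) = 1/9 / 17/72 = 8/17
P(W=1 | obs) = 1/8 / 17/72 = 9/17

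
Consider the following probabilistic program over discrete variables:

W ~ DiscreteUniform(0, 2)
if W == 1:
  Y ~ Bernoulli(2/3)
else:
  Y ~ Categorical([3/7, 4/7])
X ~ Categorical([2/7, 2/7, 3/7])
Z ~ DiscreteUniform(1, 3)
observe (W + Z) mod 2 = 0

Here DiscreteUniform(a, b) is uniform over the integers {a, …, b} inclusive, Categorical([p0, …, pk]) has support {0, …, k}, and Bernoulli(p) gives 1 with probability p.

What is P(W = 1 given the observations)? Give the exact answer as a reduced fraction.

P(W = 1 | obs) = 1/2

Enumerate traces; 24 have nonzero weight after conditioning:
  (W=0, Y=0, X=0, Z=2) weight 2/147
  (W=0, Y=0, X=1, Z=2) weight 2/147
  (W=0, Y=0, X=2, Z=2) weight 1/49
  (W=0, Y=1, X=0, Z=2) weight 8/441
  (W=0, Y=1, X=1, Z=2) weight 8/441
  (W=0, Y=1, X=2, Z=2) weight 4/147
  (W=1, Y=0, X=0, Z=1) weight 2/189
  (W=1, Y=0, X=0, Z=3) weight 2/189
  (W=2, Y=0, X=0, Z=2) weight 2/147
  … 15 more
Group by W:
  weight(W=0) = 1/9
  weight(W=1) = 2/9
  weight(W=2) = 1/9
Total weight = 1/9 + 2/9 + 1/9 = 4/9
P(W=0 | obs) = 1/9 / 4/9 = 1/4
P(W=1 | obs) = 2/9 / 4/9 = 1/2
P(W=2 | obs) = 1/9 / 4/9 = 1/4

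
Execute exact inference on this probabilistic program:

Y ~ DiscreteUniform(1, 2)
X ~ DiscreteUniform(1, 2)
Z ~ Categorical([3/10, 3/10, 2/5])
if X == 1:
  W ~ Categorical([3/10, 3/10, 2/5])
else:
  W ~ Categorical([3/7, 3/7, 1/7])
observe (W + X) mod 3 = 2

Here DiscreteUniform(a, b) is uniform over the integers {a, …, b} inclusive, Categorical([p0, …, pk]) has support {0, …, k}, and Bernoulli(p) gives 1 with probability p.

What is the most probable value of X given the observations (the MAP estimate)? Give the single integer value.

Enumerate traces; 12 have nonzero weight after conditioning:
  (Y=1, X=1, Z=0, W=1) weight 9/400
  (Y=1, X=1, Z=1, W=1) weight 9/400
  (Y=1, X=1, Z=2, W=1) weight 3/100
  (Y=1, X=2, Z=0, W=0) weight 9/280
  (Y=1, X=2, Z=1, W=0) weight 9/280
  (Y=1, X=2, Z=2, W=0) weight 3/70
  (Y=2, X=1, Z=0, W=1) weight 9/400
  (Y=2, X=1, Z=1, W=1) weight 9/400
  … 4 more
Group by X:
  weight(X=1) = 3/20
  weight(X=2) = 3/14
Total weight = 3/20 + 3/14 = 51/140
P(X=1 | obs) = 3/20 / 51/140 = 7/17
P(X=2 | obs) = 3/14 / 51/140 = 10/17
argmax = 2

argmax_v P(X = v | obs) = 2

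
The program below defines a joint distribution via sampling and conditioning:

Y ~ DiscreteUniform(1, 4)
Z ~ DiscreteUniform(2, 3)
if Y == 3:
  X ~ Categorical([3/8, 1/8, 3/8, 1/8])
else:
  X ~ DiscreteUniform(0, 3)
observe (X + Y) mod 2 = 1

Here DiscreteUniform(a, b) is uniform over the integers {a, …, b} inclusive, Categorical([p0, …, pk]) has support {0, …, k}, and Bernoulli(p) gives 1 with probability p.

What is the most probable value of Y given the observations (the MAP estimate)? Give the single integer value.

Enumerate traces; 16 have nonzero weight after conditioning:
  (Y=1, Z=2, X=0) weight 1/32
  (Y=1, Z=2, X=2) weight 1/32
  (Y=1, Z=3, X=0) weight 1/32
  (Y=1, Z=3, X=2) weight 1/32
  (Y=2, Z=2, X=1) weight 1/32
  (Y=2, Z=2, X=3) weight 1/32
  (Y=2, Z=3, X=1) weight 1/32
  (Y=2, Z=3, X=3) weight 1/32
  (Y=3, Z=2, X=0) weight 3/64
  (Y=4, Z=2, X=1) weight 1/32
  … 6 more
Group by Y:
  weight(Y=1) = 1/8
  weight(Y=2) = 1/8
  weight(Y=3) = 3/16
  weight(Y=4) = 1/8
Total weight = 1/8 + 1/8 + 3/16 + 1/8 = 9/16
P(Y=1 | obs) = 1/8 / 9/16 = 2/9
P(Y=2 | obs) = 1/8 / 9/16 = 2/9
P(Y=3 | obs) = 3/16 / 9/16 = 1/3
P(Y=4 | obs) = 1/8 / 9/16 = 2/9
argmax = 3

argmax_v P(Y = v | obs) = 3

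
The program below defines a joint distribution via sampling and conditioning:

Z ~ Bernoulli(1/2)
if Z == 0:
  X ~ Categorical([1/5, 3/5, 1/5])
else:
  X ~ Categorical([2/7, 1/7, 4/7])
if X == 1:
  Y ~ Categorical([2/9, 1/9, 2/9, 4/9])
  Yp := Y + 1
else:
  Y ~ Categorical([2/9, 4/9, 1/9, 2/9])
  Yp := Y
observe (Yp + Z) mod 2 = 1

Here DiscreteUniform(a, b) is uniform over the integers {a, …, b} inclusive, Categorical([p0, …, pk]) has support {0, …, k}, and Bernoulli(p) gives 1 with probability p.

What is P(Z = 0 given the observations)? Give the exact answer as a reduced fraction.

Enumerate traces; 12 have nonzero weight after conditioning:
  (Z=0, X=0, Y=1) weight 2/45
  (Z=0, X=0, Y=3) weight 1/45
  (Z=0, X=1, Y=0) weight 1/15
  (Z=0, X=1, Y=2) weight 1/15
  (Z=0, X=2, Y=1) weight 2/45
  (Z=0, X=2, Y=3) weight 1/45
  (Z=1, X=0, Y=0) weight 2/63
  (Z=1, X=0, Y=2) weight 1/63
  … 4 more
Group by Z:
  weight(Z=0) = 4/15
  weight(Z=1) = 23/126
Total weight = 4/15 + 23/126 = 283/630
P(Z=0 | obs) = 4/15 / 283/630 = 168/283
P(Z=1 | obs) = 23/126 / 283/630 = 115/283

P(Z = 0 | obs) = 168/283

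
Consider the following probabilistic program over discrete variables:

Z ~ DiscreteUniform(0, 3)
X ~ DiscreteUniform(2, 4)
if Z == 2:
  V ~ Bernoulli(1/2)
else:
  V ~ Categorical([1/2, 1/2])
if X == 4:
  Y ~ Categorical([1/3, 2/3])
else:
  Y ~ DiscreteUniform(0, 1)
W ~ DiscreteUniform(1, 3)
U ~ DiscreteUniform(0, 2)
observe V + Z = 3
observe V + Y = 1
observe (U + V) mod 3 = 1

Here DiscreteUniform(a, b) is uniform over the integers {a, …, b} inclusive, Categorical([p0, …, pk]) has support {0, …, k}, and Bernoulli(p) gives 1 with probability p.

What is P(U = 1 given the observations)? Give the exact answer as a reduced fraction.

Enumerate traces; 18 have nonzero weight after conditioning:
  (Z=2, X=2, V=1, Y=0, W=1, U=0) weight 1/432
  (Z=2, X=2, V=1, Y=0, W=2, U=0) weight 1/432
  (Z=2, X=2, V=1, Y=0, W=3, U=0) weight 1/432
  (Z=2, X=3, V=1, Y=0, W=1, U=0) weight 1/432
  (Z=2, X=3, V=1, Y=0, W=2, U=0) weight 1/432
  (Z=2, X=3, V=1, Y=0, W=3, U=0) weight 1/432
  (Z=2, X=4, V=1, Y=0, W=1, U=0) weight 1/648
  (Z=2, X=4, V=1, Y=0, W=2, U=0) weight 1/648
  (Z=3, X=2, V=0, Y=1, W=1, U=1) weight 1/432
  … 9 more
Group by U:
  weight(U=0) = 1/54
  weight(U=1) = 5/216
Total weight = 1/54 + 5/216 = 1/24
P(U=0 | obs) = 1/54 / 1/24 = 4/9
P(U=1 | obs) = 5/216 / 1/24 = 5/9

P(U = 1 | obs) = 5/9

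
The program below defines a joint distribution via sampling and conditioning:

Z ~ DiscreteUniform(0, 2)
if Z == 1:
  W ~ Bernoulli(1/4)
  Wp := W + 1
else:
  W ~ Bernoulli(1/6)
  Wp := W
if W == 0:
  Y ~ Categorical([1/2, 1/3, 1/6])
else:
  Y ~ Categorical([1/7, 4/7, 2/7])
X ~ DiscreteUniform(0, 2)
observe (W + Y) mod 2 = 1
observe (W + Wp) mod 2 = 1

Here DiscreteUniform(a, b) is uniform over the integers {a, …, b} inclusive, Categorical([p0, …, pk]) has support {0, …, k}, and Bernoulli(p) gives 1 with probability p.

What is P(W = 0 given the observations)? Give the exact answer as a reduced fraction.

Enumerate traces; 9 have nonzero weight after conditioning:
  (Z=1, W=0, Y=1, X=0) weight 1/36
  (Z=1, W=0, Y=1, X=1) weight 1/36
  (Z=1, W=0, Y=1, X=2) weight 1/36
  (Z=1, W=1, Y=0, X=0) weight 1/252
  (Z=1, W=1, Y=0, X=1) weight 1/252
  (Z=1, W=1, Y=0, X=2) weight 1/252
  (Z=1, W=1, Y=2, X=0) weight 1/126
  (Z=1, W=1, Y=2, X=1) weight 1/126
  … 1 more
Group by W:
  weight(W=0) = 1/12
  weight(W=1) = 1/28
Total weight = 1/12 + 1/28 = 5/42
P(W=0 | obs) = 1/12 / 5/42 = 7/10
P(W=1 | obs) = 1/28 / 5/42 = 3/10

P(W = 0 | obs) = 7/10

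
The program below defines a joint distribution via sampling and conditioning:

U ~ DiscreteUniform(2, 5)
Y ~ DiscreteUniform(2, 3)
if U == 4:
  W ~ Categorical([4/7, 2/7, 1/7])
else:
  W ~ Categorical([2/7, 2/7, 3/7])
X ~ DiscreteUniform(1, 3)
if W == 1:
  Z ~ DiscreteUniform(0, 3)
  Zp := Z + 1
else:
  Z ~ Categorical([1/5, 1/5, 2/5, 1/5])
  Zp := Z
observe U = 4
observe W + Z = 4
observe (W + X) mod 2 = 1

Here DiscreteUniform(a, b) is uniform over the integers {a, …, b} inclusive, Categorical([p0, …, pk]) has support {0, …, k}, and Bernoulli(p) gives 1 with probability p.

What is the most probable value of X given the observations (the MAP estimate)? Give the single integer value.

Enumerate traces; 6 have nonzero weight after conditioning:
  (U=4, Y=2, W=1, X=2, Z=3) weight 1/336
  (U=4, Y=2, W=2, X=1, Z=2) weight 1/420
  (U=4, Y=2, W=2, X=3, Z=2) weight 1/420
  (U=4, Y=3, W=1, X=2, Z=3) weight 1/336
  (U=4, Y=3, W=2, X=1, Z=2) weight 1/420
  (U=4, Y=3, W=2, X=3, Z=2) weight 1/420
Group by X:
  weight(X=1) = 1/210
  weight(X=2) = 1/168
  weight(X=3) = 1/210
Total weight = 1/210 + 1/168 + 1/210 = 13/840
P(X=1 | obs) = 1/210 / 13/840 = 4/13
P(X=2 | obs) = 1/168 / 13/840 = 5/13
P(X=3 | obs) = 1/210 / 13/840 = 4/13
argmax = 2

argmax_v P(X = v | obs) = 2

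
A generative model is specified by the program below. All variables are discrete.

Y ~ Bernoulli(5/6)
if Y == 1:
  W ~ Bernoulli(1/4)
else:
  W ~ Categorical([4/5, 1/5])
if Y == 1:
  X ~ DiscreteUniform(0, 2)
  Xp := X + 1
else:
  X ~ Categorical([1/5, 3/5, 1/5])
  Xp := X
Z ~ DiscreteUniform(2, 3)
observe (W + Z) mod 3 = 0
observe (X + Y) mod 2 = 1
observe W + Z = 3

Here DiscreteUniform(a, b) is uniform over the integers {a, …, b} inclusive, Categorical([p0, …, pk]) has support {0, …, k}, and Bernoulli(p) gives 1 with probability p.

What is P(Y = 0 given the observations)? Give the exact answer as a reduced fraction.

Enumerate traces; 6 have nonzero weight after conditioning:
  (Y=0, W=0, X=1, Z=3) weight 1/25
  (Y=0, W=1, X=1, Z=2) weight 1/100
  (Y=1, W=0, X=0, Z=3) weight 5/48
  (Y=1, W=0, X=2, Z=3) weight 5/48
  (Y=1, W=1, X=0, Z=2) weight 5/144
  (Y=1, W=1, X=2, Z=2) weight 5/144
Group by Y:
  weight(Y=0) = 1/20
  weight(Y=1) = 5/18
Total weight = 1/20 + 5/18 = 59/180
P(Y=0 | obs) = 1/20 / 59/180 = 9/59
P(Y=1 | obs) = 5/18 / 59/180 = 50/59

P(Y = 0 | obs) = 9/59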